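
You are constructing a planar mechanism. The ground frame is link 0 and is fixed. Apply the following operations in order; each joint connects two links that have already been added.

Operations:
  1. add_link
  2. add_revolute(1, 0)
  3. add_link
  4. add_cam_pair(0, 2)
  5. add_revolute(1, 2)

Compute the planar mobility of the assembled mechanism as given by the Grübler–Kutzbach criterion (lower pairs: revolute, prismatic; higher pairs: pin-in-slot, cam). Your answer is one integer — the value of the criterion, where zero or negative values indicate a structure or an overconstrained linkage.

ground; <1,0,0>
#1 <2,0,0>
R:1↔0 J1 <2,1,0>
#2 <3,1,0>
C:0↔2 J2 <3,1,1>
R:1↔2 J1 <3,2,1>
3×2 − 2×2 − 1×1 = 1

M = 1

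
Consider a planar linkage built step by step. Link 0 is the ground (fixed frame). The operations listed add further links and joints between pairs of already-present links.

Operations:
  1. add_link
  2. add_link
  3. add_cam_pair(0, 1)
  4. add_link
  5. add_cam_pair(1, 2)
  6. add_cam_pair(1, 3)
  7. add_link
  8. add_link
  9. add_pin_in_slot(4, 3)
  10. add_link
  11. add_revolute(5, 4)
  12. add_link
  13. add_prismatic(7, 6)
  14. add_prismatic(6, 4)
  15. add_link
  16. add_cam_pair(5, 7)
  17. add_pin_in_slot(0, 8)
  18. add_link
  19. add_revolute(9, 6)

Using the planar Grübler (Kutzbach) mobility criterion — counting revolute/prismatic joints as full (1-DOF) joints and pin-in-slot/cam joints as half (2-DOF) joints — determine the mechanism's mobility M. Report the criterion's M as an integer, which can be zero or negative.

M = 13

link 0 = ground. State L|J1|J2 = 1|0|0
+link1  2|0|0
+link2  3|0|0
C(0,1) f=2→J2  3|0|1
+link3  4|0|1
C(1,2) f=2→J2  4|0|2
C(1,3) f=2→J2  4|0|3
+link4  5|0|3
+link5  6|0|3
PS(4,3) f=2→J2  6|0|4
+link6  7|0|4
R(5,4) f=1→J1  7|1|4
+link7  8|1|4
P(7,6) f=1→J1  8|2|4
P(6,4) f=1→J1  8|3|4
+link8  9|3|4
C(5,7) f=2→J2  9|3|5
PS(0,8) f=2→J2  9|3|6
+link9  10|3|6
R(9,6) f=1→J1  10|4|6
M = 3(10−1)−2·4−6 = 27−8−6 = 13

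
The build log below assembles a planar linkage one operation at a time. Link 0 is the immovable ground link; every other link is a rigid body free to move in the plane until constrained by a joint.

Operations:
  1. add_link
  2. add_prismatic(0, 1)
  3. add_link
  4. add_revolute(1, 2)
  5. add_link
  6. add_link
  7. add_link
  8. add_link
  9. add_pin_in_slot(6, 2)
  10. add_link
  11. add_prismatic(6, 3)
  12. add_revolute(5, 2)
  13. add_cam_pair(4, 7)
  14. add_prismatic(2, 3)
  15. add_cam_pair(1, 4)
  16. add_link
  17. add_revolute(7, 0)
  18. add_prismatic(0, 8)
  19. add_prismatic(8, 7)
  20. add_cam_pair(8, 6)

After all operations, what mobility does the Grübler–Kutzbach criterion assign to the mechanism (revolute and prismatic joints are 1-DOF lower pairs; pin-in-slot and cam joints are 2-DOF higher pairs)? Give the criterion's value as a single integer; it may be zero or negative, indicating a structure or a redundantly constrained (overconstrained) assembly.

M = 4

(L,J1,J2)=(1,0,0); link0 fixed
link1: (2,0,0)
P 0-1 [J1]: (2,1,0)
link2: (3,1,0)
R 1-2 [J1]: (3,2,0)
link3: (4,2,0)
link4: (5,2,0)
link5: (6,2,0)
link6: (7,2,0)
PS 6-2 [J2]: (7,2,1)
link7: (8,2,1)
P 6-3 [J1]: (8,3,1)
R 5-2 [J1]: (8,4,1)
C 4-7 [J2]: (8,4,2)
P 2-3 [J1]: (8,5,2)
C 1-4 [J2]: (8,5,3)
link8: (9,5,3)
R 7-0 [J1]: (9,6,3)
P 0-8 [J1]: (9,7,3)
P 8-7 [J1]: (9,8,3)
C 8-6 [J2]: (9,8,4)
Grübler: 3·8 − 2·8 − 4 = 4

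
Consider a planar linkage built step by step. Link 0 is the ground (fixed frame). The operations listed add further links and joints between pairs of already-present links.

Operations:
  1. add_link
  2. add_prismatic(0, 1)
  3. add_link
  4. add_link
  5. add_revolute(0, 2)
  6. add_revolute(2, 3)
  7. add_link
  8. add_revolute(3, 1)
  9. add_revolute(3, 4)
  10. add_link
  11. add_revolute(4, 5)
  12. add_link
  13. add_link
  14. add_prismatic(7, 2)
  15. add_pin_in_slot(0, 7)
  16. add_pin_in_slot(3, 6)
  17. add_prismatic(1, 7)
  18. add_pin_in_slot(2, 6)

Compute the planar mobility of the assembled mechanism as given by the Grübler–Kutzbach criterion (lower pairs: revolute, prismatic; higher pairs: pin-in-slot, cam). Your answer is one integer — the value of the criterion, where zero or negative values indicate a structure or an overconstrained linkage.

M = 2

ground; <1,0,0>
#1 <2,0,0>
P:0↔1 J1 <2,1,0>
#2 <3,1,0>
#3 <4,1,0>
R:0↔2 J1 <4,2,0>
R:2↔3 J1 <4,3,0>
#4 <5,3,0>
R:3↔1 J1 <5,4,0>
R:3↔4 J1 <5,5,0>
#5 <6,5,0>
R:4↔5 J1 <6,6,0>
#6 <7,6,0>
#7 <8,6,0>
P:7↔2 J1 <8,7,0>
PS:0↔7 J2 <8,7,1>
PS:3↔6 J2 <8,7,2>
P:1↔7 J1 <8,8,2>
PS:2↔6 J2 <8,8,3>
3×7 − 2×8 − 1×3 = 2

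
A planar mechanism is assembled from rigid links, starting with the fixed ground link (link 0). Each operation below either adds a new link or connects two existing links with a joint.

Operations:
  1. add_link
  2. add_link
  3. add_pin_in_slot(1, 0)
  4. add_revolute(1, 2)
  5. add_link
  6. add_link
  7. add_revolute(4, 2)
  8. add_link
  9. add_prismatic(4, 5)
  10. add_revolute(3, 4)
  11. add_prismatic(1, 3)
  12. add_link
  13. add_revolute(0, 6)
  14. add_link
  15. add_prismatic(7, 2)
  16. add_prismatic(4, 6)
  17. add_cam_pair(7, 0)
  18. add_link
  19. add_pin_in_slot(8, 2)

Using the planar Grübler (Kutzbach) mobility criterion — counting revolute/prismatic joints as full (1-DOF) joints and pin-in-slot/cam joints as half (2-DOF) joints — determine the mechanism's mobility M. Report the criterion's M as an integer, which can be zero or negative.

M = 5

ground; <1,0,0>
#1 <2,0,0>
#2 <3,0,0>
PS:1↔0 J2 <3,0,1>
R:1↔2 J1 <3,1,1>
#3 <4,1,1>
#4 <5,1,1>
R:4↔2 J1 <5,2,1>
#5 <6,2,1>
P:4↔5 J1 <6,3,1>
R:3↔4 J1 <6,4,1>
P:1↔3 J1 <6,5,1>
#6 <7,5,1>
R:0↔6 J1 <7,6,1>
#7 <8,6,1>
P:7↔2 J1 <8,7,1>
P:4↔6 J1 <8,8,1>
C:7↔0 J2 <8,8,2>
#8 <9,8,2>
PS:8↔2 J2 <9,8,3>
3×8 − 2×8 − 1×3 = 5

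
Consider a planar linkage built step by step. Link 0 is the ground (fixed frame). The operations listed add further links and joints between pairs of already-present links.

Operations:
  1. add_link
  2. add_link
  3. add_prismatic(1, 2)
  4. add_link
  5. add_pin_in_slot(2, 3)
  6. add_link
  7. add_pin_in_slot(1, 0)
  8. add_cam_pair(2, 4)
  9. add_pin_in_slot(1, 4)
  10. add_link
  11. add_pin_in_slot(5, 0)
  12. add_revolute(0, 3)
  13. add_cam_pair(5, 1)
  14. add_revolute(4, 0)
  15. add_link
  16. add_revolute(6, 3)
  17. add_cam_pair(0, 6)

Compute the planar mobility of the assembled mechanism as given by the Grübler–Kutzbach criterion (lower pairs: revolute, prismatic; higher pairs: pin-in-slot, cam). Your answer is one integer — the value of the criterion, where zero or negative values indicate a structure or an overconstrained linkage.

M = 3

link 0 = ground. State L|J1|J2 = 1|0|0
+link1  2|0|0
+link2  3|0|0
P(1,2) f=1→J1  3|1|0
+link3  4|1|0
PS(2,3) f=2→J2  4|1|1
+link4  5|1|1
PS(1,0) f=2→J2  5|1|2
C(2,4) f=2→J2  5|1|3
PS(1,4) f=2→J2  5|1|4
+link5  6|1|4
PS(5,0) f=2→J2  6|1|5
R(0,3) f=1→J1  6|2|5
C(5,1) f=2→J2  6|2|6
R(4,0) f=1→J1  6|3|6
+link6  7|3|6
R(6,3) f=1→J1  7|4|6
C(0,6) f=2→J2  7|4|7
M = 3(7−1)−2·4−7 = 18−8−7 = 3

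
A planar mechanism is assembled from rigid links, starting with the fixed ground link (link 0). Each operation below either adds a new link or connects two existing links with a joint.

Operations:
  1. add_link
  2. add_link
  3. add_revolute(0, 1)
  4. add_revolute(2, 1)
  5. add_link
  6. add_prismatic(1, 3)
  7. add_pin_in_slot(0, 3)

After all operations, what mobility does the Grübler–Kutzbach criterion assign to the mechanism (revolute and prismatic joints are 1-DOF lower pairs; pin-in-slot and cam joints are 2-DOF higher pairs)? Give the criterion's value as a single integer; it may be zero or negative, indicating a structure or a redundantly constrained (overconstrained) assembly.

(L,J1,J2)=(1,0,0); link0 fixed
link1: (2,0,0)
link2: (3,0,0)
R 0-1 [J1]: (3,1,0)
R 2-1 [J1]: (3,2,0)
link3: (4,2,0)
P 1-3 [J1]: (4,3,0)
PS 0-3 [J2]: (4,3,1)
Grübler: 3·3 − 2·3 − 1 = 2

M = 2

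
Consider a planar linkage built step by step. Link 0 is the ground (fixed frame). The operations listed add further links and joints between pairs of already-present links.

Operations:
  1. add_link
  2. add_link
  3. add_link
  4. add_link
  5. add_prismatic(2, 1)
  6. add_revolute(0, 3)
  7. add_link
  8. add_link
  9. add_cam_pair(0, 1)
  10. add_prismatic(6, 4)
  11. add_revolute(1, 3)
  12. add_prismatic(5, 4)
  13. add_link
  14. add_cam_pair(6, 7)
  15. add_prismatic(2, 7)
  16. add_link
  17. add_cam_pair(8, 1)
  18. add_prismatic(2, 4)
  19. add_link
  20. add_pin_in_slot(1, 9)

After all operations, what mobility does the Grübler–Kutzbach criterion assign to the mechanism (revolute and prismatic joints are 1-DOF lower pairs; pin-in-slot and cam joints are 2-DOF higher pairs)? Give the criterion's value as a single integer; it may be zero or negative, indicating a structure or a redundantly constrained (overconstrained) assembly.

M = 9

[1;0;0] (link 0 is ground)
L+ [2;0;0]
L+ [3;0;0]
L+ [4;0;0]
L+ [5;0;0]
P(2,1)∈J1 [5;1;0]
R(0,3)∈J1 [5;2;0]
L+ [6;2;0]
L+ [7;2;0]
C(0,1)∈J2 [7;2;1]
P(6,4)∈J1 [7;3;1]
R(1,3)∈J1 [7;4;1]
P(5,4)∈J1 [7;5;1]
L+ [8;5;1]
C(6,7)∈J2 [8;5;2]
P(2,7)∈J1 [8;6;2]
L+ [9;6;2]
C(8,1)∈J2 [9;6;3]
P(2,4)∈J1 [9;7;3]
L+ [10;7;3]
PS(1,9)∈J2 [10;7;4]
mobility = 27 − 14 − 4 = 9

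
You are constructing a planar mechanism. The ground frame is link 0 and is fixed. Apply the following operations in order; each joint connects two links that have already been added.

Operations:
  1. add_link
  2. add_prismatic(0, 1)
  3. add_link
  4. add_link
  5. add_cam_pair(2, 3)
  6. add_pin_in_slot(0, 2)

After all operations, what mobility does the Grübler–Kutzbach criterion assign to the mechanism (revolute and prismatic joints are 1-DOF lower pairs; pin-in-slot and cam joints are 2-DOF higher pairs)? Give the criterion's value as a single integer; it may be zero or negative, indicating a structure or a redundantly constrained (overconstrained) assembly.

L=1 J1=0 J2=0
add link → L=2 J1=0 J2=0
P@0,1 dof=1 J1 → L=2 J1=1 J2=0
add link → L=3 J1=1 J2=0
add link → L=4 J1=1 J2=0
C@2,3 dof=2 J2 → L=4 J1=1 J2=1
PS@0,2 dof=2 J2 → L=4 J1=1 J2=2
M=3(L−1)−2J1−J2=3·3−2·1−2=5

M = 5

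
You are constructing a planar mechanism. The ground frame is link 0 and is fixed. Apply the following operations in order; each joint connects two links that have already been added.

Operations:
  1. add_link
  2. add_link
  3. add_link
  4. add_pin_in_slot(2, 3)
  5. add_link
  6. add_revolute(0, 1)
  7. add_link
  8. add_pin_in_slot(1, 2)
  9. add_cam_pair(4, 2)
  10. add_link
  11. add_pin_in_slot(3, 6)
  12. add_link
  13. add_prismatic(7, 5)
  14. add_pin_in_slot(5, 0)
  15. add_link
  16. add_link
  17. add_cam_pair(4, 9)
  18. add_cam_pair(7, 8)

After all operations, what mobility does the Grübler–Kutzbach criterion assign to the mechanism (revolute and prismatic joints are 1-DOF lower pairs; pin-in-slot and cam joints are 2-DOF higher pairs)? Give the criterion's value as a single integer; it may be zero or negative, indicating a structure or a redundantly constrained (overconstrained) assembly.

ground; <1,0,0>
#1 <2,0,0>
#2 <3,0,0>
#3 <4,0,0>
PS:2↔3 J2 <4,0,1>
#4 <5,0,1>
R:0↔1 J1 <5,1,1>
#5 <6,1,1>
PS:1↔2 J2 <6,1,2>
C:4↔2 J2 <6,1,3>
#6 <7,1,3>
PS:3↔6 J2 <7,1,4>
#7 <8,1,4>
P:7↔5 J1 <8,2,4>
PS:5↔0 J2 <8,2,5>
#8 <9,2,5>
#9 <10,2,5>
C:4↔9 J2 <10,2,6>
C:7↔8 J2 <10,2,7>
3×9 − 2×2 − 1×7 = 16

M = 16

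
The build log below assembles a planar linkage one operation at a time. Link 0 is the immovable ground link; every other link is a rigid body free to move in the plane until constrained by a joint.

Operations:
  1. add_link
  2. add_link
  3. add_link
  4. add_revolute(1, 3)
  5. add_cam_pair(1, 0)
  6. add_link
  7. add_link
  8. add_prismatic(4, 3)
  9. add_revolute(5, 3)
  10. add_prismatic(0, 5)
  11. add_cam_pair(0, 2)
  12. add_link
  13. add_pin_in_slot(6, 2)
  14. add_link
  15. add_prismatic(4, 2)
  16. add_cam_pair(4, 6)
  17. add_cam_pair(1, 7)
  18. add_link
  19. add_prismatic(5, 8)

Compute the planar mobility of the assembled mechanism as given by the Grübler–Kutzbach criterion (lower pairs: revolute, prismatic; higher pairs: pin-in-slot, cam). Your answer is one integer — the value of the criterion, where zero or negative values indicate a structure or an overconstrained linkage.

M = 7

[1;0;0] (link 0 is ground)
L+ [2;0;0]
L+ [3;0;0]
L+ [4;0;0]
R(1,3)∈J1 [4;1;0]
C(1,0)∈J2 [4;1;1]
L+ [5;1;1]
L+ [6;1;1]
P(4,3)∈J1 [6;2;1]
R(5,3)∈J1 [6;3;1]
P(0,5)∈J1 [6;4;1]
C(0,2)∈J2 [6;4;2]
L+ [7;4;2]
PS(6,2)∈J2 [7;4;3]
L+ [8;4;3]
P(4,2)∈J1 [8;5;3]
C(4,6)∈J2 [8;5;4]
C(1,7)∈J2 [8;5;5]
L+ [9;5;5]
P(5,8)∈J1 [9;6;5]
mobility = 24 − 12 − 5 = 7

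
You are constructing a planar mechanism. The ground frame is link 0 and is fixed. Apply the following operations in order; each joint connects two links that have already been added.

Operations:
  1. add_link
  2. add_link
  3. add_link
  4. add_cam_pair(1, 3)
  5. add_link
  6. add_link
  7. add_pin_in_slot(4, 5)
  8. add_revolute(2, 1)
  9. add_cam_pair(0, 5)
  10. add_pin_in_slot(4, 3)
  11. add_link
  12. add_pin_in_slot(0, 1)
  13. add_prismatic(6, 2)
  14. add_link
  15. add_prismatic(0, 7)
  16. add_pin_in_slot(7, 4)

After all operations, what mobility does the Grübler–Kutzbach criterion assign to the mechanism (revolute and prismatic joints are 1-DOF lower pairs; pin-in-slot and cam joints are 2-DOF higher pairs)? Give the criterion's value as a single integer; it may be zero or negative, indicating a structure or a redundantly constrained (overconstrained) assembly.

(L,J1,J2)=(1,0,0); link0 fixed
link1: (2,0,0)
link2: (3,0,0)
link3: (4,0,0)
C 1-3 [J2]: (4,0,1)
link4: (5,0,1)
link5: (6,0,1)
PS 4-5 [J2]: (6,0,2)
R 2-1 [J1]: (6,1,2)
C 0-5 [J2]: (6,1,3)
PS 4-3 [J2]: (6,1,4)
link6: (7,1,4)
PS 0-1 [J2]: (7,1,5)
P 6-2 [J1]: (7,2,5)
link7: (8,2,5)
P 0-7 [J1]: (8,3,5)
PS 7-4 [J2]: (8,3,6)
Grübler: 3·7 − 2·3 − 6 = 9

M = 9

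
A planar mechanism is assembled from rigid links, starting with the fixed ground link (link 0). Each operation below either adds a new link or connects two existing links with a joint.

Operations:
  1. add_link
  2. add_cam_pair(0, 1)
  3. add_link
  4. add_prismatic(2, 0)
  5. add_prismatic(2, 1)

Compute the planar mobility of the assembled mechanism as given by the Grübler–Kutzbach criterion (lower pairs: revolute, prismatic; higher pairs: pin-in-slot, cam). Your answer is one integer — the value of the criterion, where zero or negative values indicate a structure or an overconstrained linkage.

(L,J1,J2)=(1,0,0); link0 fixed
link1: (2,0,0)
C 0-1 [J2]: (2,0,1)
link2: (3,0,1)
P 2-0 [J1]: (3,1,1)
P 2-1 [J1]: (3,2,1)
Grübler: 3·2 − 2·2 − 1 = 1

M = 1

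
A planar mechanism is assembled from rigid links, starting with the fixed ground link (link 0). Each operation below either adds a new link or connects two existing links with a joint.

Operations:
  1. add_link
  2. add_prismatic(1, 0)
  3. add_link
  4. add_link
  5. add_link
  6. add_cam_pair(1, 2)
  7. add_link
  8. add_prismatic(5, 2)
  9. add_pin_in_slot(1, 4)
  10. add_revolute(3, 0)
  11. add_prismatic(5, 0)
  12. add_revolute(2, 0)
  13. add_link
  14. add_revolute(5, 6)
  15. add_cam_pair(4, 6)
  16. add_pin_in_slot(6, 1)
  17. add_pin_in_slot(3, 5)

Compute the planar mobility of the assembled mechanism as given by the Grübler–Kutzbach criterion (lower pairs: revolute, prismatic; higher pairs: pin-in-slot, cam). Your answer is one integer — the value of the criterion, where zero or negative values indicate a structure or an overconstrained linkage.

link 0 = ground. State L|J1|J2 = 1|0|0
+link1  2|0|0
P(1,0) f=1→J1  2|1|0
+link2  3|1|0
+link3  4|1|0
+link4  5|1|0
C(1,2) f=2→J2  5|1|1
+link5  6|1|1
P(5,2) f=1→J1  6|2|1
PS(1,4) f=2→J2  6|2|2
R(3,0) f=1→J1  6|3|2
P(5,0) f=1→J1  6|4|2
R(2,0) f=1→J1  6|5|2
+link6  7|5|2
R(5,6) f=1→J1  7|6|2
C(4,6) f=2→J2  7|6|3
PS(6,1) f=2→J2  7|6|4
PS(3,5) f=2→J2  7|6|5
M = 3(7−1)−2·6−5 = 18−12−5 = 1

M = 1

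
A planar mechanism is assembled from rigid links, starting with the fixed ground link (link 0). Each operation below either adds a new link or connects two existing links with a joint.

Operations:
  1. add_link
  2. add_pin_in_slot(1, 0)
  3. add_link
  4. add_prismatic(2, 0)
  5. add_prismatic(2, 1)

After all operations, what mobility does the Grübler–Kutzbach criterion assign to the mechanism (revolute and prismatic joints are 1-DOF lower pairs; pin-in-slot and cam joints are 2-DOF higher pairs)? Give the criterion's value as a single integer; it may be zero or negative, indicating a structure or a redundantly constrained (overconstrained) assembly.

link 0 = ground. State L|J1|J2 = 1|0|0
+link1  2|0|0
PS(1,0) f=2→J2  2|0|1
+link2  3|0|1
P(2,0) f=1→J1  3|1|1
P(2,1) f=1→J1  3|2|1
M = 3(3−1)−2·2−1 = 6−4−1 = 1

M = 1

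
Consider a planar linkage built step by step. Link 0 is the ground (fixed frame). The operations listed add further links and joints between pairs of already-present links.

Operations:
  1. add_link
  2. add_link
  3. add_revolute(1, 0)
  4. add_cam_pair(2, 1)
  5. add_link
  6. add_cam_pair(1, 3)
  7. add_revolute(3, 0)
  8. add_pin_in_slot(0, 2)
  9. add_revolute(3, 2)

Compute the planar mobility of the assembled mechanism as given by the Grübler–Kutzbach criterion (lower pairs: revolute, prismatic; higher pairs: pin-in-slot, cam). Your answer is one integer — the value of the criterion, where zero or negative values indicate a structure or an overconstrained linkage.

link 0 = ground. State L|J1|J2 = 1|0|0
+link1  2|0|0
+link2  3|0|0
R(1,0) f=1→J1  3|1|0
C(2,1) f=2→J2  3|1|1
+link3  4|1|1
C(1,3) f=2→J2  4|1|2
R(3,0) f=1→J1  4|2|2
PS(0,2) f=2→J2  4|2|3
R(3,2) f=1→J1  4|3|3
M = 3(4−1)−2·3−3 = 9−6−3 = 0

M = 0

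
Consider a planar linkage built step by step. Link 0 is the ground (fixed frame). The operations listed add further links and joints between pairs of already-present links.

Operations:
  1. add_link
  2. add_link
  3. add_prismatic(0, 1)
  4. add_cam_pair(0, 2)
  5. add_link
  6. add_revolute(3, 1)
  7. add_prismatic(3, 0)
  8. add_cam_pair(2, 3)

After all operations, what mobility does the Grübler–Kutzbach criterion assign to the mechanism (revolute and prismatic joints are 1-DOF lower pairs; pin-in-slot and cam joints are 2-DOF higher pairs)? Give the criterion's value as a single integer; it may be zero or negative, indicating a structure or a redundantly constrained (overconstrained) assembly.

ground; <1,0,0>
#1 <2,0,0>
#2 <3,0,0>
P:0↔1 J1 <3,1,0>
C:0↔2 J2 <3,1,1>
#3 <4,1,1>
R:3↔1 J1 <4,2,1>
P:3↔0 J1 <4,3,1>
C:2↔3 J2 <4,3,2>
3×3 − 2×3 − 1×2 = 1

M = 1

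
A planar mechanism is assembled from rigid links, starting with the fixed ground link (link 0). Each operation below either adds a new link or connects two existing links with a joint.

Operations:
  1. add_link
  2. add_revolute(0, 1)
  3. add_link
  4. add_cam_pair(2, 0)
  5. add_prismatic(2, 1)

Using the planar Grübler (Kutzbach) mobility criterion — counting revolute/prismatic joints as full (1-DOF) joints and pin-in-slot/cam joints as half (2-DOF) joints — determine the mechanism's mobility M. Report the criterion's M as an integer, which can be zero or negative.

link 0 = ground. State L|J1|J2 = 1|0|0
+link1  2|0|0
R(0,1) f=1→J1  2|1|0
+link2  3|1|0
C(2,0) f=2→J2  3|1|1
P(2,1) f=1→J1  3|2|1
M = 3(3−1)−2·2−1 = 6−4−1 = 1

M = 1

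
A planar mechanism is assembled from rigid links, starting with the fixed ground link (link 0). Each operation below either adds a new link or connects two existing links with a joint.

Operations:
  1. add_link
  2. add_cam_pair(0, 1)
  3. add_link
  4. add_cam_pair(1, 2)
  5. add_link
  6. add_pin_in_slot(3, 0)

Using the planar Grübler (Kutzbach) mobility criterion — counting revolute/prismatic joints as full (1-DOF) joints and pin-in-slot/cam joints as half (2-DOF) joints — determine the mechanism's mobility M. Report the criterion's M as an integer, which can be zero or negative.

ground; <1,0,0>
#1 <2,0,0>
C:0↔1 J2 <2,0,1>
#2 <3,0,1>
C:1↔2 J2 <3,0,2>
#3 <4,0,2>
PS:3↔0 J2 <4,0,3>
3×3 − 2×0 − 1×3 = 6

M = 6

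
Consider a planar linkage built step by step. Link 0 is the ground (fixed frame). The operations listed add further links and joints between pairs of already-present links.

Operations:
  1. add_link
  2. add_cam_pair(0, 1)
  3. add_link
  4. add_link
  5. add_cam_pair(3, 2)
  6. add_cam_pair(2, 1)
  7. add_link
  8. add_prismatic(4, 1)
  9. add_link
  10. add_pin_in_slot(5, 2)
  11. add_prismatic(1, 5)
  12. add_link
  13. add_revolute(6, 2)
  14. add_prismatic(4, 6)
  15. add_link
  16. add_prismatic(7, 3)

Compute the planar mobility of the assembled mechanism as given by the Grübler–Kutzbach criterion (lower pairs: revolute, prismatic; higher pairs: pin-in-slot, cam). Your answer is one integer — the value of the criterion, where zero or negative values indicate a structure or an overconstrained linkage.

M = 7

(L,J1,J2)=(1,0,0); link0 fixed
link1: (2,0,0)
C 0-1 [J2]: (2,0,1)
link2: (3,0,1)
link3: (4,0,1)
C 3-2 [J2]: (4,0,2)
C 2-1 [J2]: (4,0,3)
link4: (5,0,3)
P 4-1 [J1]: (5,1,3)
link5: (6,1,3)
PS 5-2 [J2]: (6,1,4)
P 1-5 [J1]: (6,2,4)
link6: (7,2,4)
R 6-2 [J1]: (7,3,4)
P 4-6 [J1]: (7,4,4)
link7: (8,4,4)
P 7-3 [J1]: (8,5,4)
Grübler: 3·7 − 2·5 − 4 = 7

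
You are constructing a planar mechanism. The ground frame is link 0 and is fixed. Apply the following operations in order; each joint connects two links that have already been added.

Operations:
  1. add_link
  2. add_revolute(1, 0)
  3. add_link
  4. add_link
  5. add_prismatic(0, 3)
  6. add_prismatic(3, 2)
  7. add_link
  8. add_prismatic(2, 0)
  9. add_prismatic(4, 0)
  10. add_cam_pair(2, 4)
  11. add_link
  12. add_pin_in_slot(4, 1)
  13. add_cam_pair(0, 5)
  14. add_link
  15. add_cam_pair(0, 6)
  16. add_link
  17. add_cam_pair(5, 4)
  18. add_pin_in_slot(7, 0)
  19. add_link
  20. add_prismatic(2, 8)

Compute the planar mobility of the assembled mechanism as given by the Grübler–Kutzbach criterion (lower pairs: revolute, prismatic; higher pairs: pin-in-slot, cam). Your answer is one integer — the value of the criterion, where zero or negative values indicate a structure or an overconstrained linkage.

M = 6

ground; <1,0,0>
#1 <2,0,0>
R:1↔0 J1 <2,1,0>
#2 <3,1,0>
#3 <4,1,0>
P:0↔3 J1 <4,2,0>
P:3↔2 J1 <4,3,0>
#4 <5,3,0>
P:2↔0 J1 <5,4,0>
P:4↔0 J1 <5,5,0>
C:2↔4 J2 <5,5,1>
#5 <6,5,1>
PS:4↔1 J2 <6,5,2>
C:0↔5 J2 <6,5,3>
#6 <7,5,3>
C:0↔6 J2 <7,5,4>
#7 <8,5,4>
C:5↔4 J2 <8,5,5>
PS:7↔0 J2 <8,5,6>
#8 <9,5,6>
P:2↔8 J1 <9,6,6>
3×8 − 2×6 − 1×6 = 6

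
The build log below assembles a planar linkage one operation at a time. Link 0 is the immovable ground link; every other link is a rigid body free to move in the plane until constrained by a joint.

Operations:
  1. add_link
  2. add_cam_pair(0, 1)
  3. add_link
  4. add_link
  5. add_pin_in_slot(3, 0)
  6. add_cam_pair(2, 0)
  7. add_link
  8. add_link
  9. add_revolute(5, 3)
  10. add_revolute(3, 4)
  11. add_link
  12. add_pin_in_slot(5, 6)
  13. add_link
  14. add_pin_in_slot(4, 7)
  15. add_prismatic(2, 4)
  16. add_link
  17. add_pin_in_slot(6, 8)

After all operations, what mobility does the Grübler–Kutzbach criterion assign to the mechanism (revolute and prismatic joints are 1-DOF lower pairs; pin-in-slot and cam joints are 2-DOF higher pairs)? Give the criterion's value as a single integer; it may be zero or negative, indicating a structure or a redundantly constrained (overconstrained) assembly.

M = 12

ground; <1,0,0>
#1 <2,0,0>
C:0↔1 J2 <2,0,1>
#2 <3,0,1>
#3 <4,0,1>
PS:3↔0 J2 <4,0,2>
C:2↔0 J2 <4,0,3>
#4 <5,0,3>
#5 <6,0,3>
R:5↔3 J1 <6,1,3>
R:3↔4 J1 <6,2,3>
#6 <7,2,3>
PS:5↔6 J2 <7,2,4>
#7 <8,2,4>
PS:4↔7 J2 <8,2,5>
P:2↔4 J1 <8,3,5>
#8 <9,3,5>
PS:6↔8 J2 <9,3,6>
3×8 − 2×3 − 1×6 = 12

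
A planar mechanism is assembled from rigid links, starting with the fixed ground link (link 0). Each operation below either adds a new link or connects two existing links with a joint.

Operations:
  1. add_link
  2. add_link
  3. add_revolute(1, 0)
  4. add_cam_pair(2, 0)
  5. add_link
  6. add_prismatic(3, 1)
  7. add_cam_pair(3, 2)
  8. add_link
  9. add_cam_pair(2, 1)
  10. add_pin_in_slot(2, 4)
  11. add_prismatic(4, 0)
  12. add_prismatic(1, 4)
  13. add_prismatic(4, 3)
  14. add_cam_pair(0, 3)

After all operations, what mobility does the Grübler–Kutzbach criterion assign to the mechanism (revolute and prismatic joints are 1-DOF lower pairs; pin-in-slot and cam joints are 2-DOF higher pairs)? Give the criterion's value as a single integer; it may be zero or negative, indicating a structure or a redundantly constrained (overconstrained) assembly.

M = -3

ground; <1,0,0>
#1 <2,0,0>
#2 <3,0,0>
R:1↔0 J1 <3,1,0>
C:2↔0 J2 <3,1,1>
#3 <4,1,1>
P:3↔1 J1 <4,2,1>
C:3↔2 J2 <4,2,2>
#4 <5,2,2>
C:2↔1 J2 <5,2,3>
PS:2↔4 J2 <5,2,4>
P:4↔0 J1 <5,3,4>
P:1↔4 J1 <5,4,4>
P:4↔3 J1 <5,5,4>
C:0↔3 J2 <5,5,5>
3×4 − 2×5 − 1×5 = -3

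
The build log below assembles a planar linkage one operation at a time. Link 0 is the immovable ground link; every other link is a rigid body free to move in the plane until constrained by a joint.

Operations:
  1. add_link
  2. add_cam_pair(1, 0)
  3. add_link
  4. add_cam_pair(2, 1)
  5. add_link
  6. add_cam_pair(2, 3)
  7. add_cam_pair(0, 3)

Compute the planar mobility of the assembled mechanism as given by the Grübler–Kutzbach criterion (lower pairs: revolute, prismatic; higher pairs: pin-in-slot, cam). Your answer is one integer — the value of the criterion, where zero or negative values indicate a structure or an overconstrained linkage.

M = 5

ground; <1,0,0>
#1 <2,0,0>
C:1↔0 J2 <2,0,1>
#2 <3,0,1>
C:2↔1 J2 <3,0,2>
#3 <4,0,2>
C:2↔3 J2 <4,0,3>
C:0↔3 J2 <4,0,4>
3×3 − 2×0 − 1×4 = 5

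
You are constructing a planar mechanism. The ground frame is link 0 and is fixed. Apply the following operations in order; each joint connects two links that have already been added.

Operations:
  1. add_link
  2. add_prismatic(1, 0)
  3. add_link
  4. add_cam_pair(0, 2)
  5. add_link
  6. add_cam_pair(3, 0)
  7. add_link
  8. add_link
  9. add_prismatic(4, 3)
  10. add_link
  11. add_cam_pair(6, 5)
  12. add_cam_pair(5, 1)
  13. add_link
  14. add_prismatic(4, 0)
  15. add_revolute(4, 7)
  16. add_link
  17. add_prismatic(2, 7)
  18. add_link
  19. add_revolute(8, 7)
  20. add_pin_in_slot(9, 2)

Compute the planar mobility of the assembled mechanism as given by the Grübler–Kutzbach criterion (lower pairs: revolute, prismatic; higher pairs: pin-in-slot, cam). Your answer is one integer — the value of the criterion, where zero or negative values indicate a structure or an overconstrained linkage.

link 0 = ground. State L|J1|J2 = 1|0|0
+link1  2|0|0
P(1,0) f=1→J1  2|1|0
+link2  3|1|0
C(0,2) f=2→J2  3|1|1
+link3  4|1|1
C(3,0) f=2→J2  4|1|2
+link4  5|1|2
+link5  6|1|2
P(4,3) f=1→J1  6|2|2
+link6  7|2|2
C(6,5) f=2→J2  7|2|3
C(5,1) f=2→J2  7|2|4
+link7  8|2|4
P(4,0) f=1→J1  8|3|4
R(4,7) f=1→J1  8|4|4
+link8  9|4|4
P(2,7) f=1→J1  9|5|4
+link9  10|5|4
R(8,7) f=1→J1  10|6|4
PS(9,2) f=2→J2  10|6|5
M = 3(10−1)−2·6−5 = 27−12−5 = 10

M = 10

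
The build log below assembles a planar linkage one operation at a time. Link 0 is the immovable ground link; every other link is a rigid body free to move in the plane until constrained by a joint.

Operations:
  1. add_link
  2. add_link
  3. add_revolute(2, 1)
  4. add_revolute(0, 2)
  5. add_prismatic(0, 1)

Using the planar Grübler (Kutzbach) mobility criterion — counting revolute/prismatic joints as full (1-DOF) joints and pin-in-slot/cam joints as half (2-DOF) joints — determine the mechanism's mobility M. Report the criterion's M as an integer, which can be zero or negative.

M = 0

link 0 = ground. State L|J1|J2 = 1|0|0
+link1  2|0|0
+link2  3|0|0
R(2,1) f=1→J1  3|1|0
R(0,2) f=1→J1  3|2|0
P(0,1) f=1→J1  3|3|0
M = 3(3−1)−2·3−0 = 6−6−0 = 0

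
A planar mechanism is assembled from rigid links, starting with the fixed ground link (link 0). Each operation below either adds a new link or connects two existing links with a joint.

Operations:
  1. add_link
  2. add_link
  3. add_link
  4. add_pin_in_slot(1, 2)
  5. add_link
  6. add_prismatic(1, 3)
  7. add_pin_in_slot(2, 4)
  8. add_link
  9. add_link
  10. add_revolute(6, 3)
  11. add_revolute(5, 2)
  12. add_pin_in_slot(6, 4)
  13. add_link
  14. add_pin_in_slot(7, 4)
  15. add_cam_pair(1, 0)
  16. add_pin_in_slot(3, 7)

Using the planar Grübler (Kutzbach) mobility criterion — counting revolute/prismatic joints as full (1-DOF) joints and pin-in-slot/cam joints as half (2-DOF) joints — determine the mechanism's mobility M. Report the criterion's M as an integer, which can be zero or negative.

(L,J1,J2)=(1,0,0); link0 fixed
link1: (2,0,0)
link2: (3,0,0)
link3: (4,0,0)
PS 1-2 [J2]: (4,0,1)
link4: (5,0,1)
P 1-3 [J1]: (5,1,1)
PS 2-4 [J2]: (5,1,2)
link5: (6,1,2)
link6: (7,1,2)
R 6-3 [J1]: (7,2,2)
R 5-2 [J1]: (7,3,2)
PS 6-4 [J2]: (7,3,3)
link7: (8,3,3)
PS 7-4 [J2]: (8,3,4)
C 1-0 [J2]: (8,3,5)
PS 3-7 [J2]: (8,3,6)
Grübler: 3·7 − 2·3 − 6 = 9

M = 9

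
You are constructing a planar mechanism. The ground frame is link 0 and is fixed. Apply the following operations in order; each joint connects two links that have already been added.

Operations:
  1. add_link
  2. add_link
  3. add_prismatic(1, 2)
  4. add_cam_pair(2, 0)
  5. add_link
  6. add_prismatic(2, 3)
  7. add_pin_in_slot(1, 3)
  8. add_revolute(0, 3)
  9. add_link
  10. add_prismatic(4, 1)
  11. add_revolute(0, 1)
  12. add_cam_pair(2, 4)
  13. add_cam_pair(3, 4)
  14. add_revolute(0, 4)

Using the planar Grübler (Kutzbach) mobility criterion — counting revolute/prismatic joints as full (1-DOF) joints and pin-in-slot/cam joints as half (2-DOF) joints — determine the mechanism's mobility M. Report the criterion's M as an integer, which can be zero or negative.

ground; <1,0,0>
#1 <2,0,0>
#2 <3,0,0>
P:1↔2 J1 <3,1,0>
C:2↔0 J2 <3,1,1>
#3 <4,1,1>
P:2↔3 J1 <4,2,1>
PS:1↔3 J2 <4,2,2>
R:0↔3 J1 <4,3,2>
#4 <5,3,2>
P:4↔1 J1 <5,4,2>
R:0↔1 J1 <5,5,2>
C:2↔4 J2 <5,5,3>
C:3↔4 J2 <5,5,4>
R:0↔4 J1 <5,6,4>
3×4 − 2×6 − 1×4 = -4

M = -4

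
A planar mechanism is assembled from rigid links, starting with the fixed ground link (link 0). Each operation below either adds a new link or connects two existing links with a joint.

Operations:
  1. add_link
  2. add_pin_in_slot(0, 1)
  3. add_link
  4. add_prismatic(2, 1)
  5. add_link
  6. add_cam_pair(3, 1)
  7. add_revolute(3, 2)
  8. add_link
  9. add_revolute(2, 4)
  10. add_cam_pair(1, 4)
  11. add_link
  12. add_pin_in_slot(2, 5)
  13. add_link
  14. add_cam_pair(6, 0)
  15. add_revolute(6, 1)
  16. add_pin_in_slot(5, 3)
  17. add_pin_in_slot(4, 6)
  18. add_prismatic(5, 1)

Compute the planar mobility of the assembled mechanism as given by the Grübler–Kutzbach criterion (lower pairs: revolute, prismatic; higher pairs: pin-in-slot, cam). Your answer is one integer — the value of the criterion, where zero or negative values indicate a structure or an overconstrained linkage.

[1;0;0] (link 0 is ground)
L+ [2;0;0]
PS(0,1)∈J2 [2;0;1]
L+ [3;0;1]
P(2,1)∈J1 [3;1;1]
L+ [4;1;1]
C(3,1)∈J2 [4;1;2]
R(3,2)∈J1 [4;2;2]
L+ [5;2;2]
R(2,4)∈J1 [5;3;2]
C(1,4)∈J2 [5;3;3]
L+ [6;3;3]
PS(2,5)∈J2 [6;3;4]
L+ [7;3;4]
C(6,0)∈J2 [7;3;5]
R(6,1)∈J1 [7;4;5]
PS(5,3)∈J2 [7;4;6]
PS(4,6)∈J2 [7;4;7]
P(5,1)∈J1 [7;5;7]
mobility = 18 − 10 − 7 = 1

M = 1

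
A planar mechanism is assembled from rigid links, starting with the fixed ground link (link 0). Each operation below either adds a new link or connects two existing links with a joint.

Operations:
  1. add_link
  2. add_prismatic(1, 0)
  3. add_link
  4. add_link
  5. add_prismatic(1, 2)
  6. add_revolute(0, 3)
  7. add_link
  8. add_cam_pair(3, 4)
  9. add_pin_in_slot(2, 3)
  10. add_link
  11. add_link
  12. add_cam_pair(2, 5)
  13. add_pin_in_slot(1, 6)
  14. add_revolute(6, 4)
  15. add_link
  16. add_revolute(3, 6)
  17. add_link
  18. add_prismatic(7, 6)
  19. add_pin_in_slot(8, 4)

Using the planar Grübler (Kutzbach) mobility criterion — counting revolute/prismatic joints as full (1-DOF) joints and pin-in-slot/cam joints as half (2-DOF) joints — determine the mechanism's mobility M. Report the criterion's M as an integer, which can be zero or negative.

(L,J1,J2)=(1,0,0); link0 fixed
link1: (2,0,0)
P 1-0 [J1]: (2,1,0)
link2: (3,1,0)
link3: (4,1,0)
P 1-2 [J1]: (4,2,0)
R 0-3 [J1]: (4,3,0)
link4: (5,3,0)
C 3-4 [J2]: (5,3,1)
PS 2-3 [J2]: (5,3,2)
link5: (6,3,2)
link6: (7,3,2)
C 2-5 [J2]: (7,3,3)
PS 1-6 [J2]: (7,3,4)
R 6-4 [J1]: (7,4,4)
link7: (8,4,4)
R 3-6 [J1]: (8,5,4)
link8: (9,5,4)
P 7-6 [J1]: (9,6,4)
PS 8-4 [J2]: (9,6,5)
Grübler: 3·8 − 2·6 − 5 = 7

M = 7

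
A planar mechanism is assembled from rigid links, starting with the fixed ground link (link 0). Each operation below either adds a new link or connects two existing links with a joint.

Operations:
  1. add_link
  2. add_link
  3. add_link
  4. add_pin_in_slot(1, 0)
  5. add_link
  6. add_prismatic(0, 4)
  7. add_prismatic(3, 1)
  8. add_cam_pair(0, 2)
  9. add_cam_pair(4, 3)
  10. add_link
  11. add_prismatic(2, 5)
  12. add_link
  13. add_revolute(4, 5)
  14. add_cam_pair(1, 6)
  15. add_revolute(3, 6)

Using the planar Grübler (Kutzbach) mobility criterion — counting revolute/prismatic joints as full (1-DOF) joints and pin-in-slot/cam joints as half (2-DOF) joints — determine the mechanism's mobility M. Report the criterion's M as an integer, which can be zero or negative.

(L,J1,J2)=(1,0,0); link0 fixed
link1: (2,0,0)
link2: (3,0,0)
link3: (4,0,0)
PS 1-0 [J2]: (4,0,1)
link4: (5,0,1)
P 0-4 [J1]: (5,1,1)
P 3-1 [J1]: (5,2,1)
C 0-2 [J2]: (5,2,2)
C 4-3 [J2]: (5,2,3)
link5: (6,2,3)
P 2-5 [J1]: (6,3,3)
link6: (7,3,3)
R 4-5 [J1]: (7,4,3)
C 1-6 [J2]: (7,4,4)
R 3-6 [J1]: (7,5,4)
Grübler: 3·6 − 2·5 − 4 = 4

M = 4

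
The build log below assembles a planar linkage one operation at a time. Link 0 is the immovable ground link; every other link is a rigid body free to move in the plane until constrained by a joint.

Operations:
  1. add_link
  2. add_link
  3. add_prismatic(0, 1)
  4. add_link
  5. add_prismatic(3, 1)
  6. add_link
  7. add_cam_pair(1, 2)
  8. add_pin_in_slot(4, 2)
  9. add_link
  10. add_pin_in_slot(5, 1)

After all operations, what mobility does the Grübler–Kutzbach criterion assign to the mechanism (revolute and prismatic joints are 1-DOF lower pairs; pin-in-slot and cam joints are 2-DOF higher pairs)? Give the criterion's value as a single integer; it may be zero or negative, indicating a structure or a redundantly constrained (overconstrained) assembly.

M = 8

link 0 = ground. State L|J1|J2 = 1|0|0
+link1  2|0|0
+link2  3|0|0
P(0,1) f=1→J1  3|1|0
+link3  4|1|0
P(3,1) f=1→J1  4|2|0
+link4  5|2|0
C(1,2) f=2→J2  5|2|1
PS(4,2) f=2→J2  5|2|2
+link5  6|2|2
PS(5,1) f=2→J2  6|2|3
M = 3(6−1)−2·2−3 = 15−4−3 = 8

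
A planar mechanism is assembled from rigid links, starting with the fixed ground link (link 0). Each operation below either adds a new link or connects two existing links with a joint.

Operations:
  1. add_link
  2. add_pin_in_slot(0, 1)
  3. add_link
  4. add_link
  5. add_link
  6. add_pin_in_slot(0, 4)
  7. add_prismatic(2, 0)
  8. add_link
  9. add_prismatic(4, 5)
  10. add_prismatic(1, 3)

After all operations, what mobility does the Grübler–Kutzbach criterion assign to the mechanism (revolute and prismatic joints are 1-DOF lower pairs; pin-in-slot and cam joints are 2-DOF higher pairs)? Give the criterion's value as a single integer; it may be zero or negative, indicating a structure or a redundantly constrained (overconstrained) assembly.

M = 7

[1;0;0] (link 0 is ground)
L+ [2;0;0]
PS(0,1)∈J2 [2;0;1]
L+ [3;0;1]
L+ [4;0;1]
L+ [5;0;1]
PS(0,4)∈J2 [5;0;2]
P(2,0)∈J1 [5;1;2]
L+ [6;1;2]
P(4,5)∈J1 [6;2;2]
P(1,3)∈J1 [6;3;2]
mobility = 15 − 6 − 2 = 7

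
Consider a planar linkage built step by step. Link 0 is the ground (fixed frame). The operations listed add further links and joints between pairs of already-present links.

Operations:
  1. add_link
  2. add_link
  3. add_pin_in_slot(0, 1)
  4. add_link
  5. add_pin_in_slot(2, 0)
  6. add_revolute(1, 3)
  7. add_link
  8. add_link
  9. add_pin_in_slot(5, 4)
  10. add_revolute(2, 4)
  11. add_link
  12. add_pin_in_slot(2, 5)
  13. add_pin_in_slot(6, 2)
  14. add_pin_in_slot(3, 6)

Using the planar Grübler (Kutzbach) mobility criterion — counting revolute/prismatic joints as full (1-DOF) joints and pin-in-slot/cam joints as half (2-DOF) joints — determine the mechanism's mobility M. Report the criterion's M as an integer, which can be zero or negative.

M = 8

link 0 = ground. State L|J1|J2 = 1|0|0
+link1  2|0|0
+link2  3|0|0
PS(0,1) f=2→J2  3|0|1
+link3  4|0|1
PS(2,0) f=2→J2  4|0|2
R(1,3) f=1→J1  4|1|2
+link4  5|1|2
+link5  6|1|2
PS(5,4) f=2→J2  6|1|3
R(2,4) f=1→J1  6|2|3
+link6  7|2|3
PS(2,5) f=2→J2  7|2|4
PS(6,2) f=2→J2  7|2|5
PS(3,6) f=2→J2  7|2|6
M = 3(7−1)−2·2−6 = 18−4−6 = 8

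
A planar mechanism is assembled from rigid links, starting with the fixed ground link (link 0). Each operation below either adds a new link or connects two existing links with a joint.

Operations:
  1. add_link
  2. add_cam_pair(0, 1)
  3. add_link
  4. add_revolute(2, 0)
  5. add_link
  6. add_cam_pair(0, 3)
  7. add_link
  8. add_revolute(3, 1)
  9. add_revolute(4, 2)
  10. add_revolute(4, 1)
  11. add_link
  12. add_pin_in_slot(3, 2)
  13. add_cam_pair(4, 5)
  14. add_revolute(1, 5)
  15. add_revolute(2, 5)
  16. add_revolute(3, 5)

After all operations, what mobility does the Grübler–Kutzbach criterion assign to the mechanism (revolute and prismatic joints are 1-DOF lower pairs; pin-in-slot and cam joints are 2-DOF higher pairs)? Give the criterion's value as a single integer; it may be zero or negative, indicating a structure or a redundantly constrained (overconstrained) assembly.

link 0 = ground. State L|J1|J2 = 1|0|0
+link1  2|0|0
C(0,1) f=2→J2  2|0|1
+link2  3|0|1
R(2,0) f=1→J1  3|1|1
+link3  4|1|1
C(0,3) f=2→J2  4|1|2
+link4  5|1|2
R(3,1) f=1→J1  5|2|2
R(4,2) f=1→J1  5|3|2
R(4,1) f=1→J1  5|4|2
+link5  6|4|2
PS(3,2) f=2→J2  6|4|3
C(4,5) f=2→J2  6|4|4
R(1,5) f=1→J1  6|5|4
R(2,5) f=1→J1  6|6|4
R(3,5) f=1→J1  6|7|4
M = 3(6−1)−2·7−4 = 15−14−4 = -3

M = -3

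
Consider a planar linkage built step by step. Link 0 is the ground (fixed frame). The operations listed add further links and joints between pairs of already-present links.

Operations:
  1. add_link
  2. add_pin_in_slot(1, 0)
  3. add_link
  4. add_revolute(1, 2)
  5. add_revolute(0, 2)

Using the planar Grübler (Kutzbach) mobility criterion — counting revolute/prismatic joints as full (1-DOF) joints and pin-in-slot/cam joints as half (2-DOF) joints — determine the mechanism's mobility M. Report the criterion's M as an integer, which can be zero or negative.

M = 1

L=1 J1=0 J2=0
add link → L=2 J1=0 J2=0
PS@1,0 dof=2 J2 → L=2 J1=0 J2=1
add link → L=3 J1=0 J2=1
R@1,2 dof=1 J1 → L=3 J1=1 J2=1
R@0,2 dof=1 J1 → L=3 J1=2 J2=1
M=3(L−1)−2J1−J2=3·2−2·2−1=1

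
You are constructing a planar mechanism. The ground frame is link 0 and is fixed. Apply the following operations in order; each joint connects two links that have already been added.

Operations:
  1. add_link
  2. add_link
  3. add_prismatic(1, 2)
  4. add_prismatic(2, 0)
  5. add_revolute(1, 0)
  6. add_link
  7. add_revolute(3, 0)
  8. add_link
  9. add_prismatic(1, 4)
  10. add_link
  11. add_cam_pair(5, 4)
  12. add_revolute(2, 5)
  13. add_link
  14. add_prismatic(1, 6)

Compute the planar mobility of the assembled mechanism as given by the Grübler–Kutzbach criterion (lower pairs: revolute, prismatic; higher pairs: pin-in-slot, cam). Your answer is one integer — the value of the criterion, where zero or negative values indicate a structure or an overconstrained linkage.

(L,J1,J2)=(1,0,0); link0 fixed
link1: (2,0,0)
link2: (3,0,0)
P 1-2 [J1]: (3,1,0)
P 2-0 [J1]: (3,2,0)
R 1-0 [J1]: (3,3,0)
link3: (4,3,0)
R 3-0 [J1]: (4,4,0)
link4: (5,4,0)
P 1-4 [J1]: (5,5,0)
link5: (6,5,0)
C 5-4 [J2]: (6,5,1)
R 2-5 [J1]: (6,6,1)
link6: (7,6,1)
P 1-6 [J1]: (7,7,1)
Grübler: 3·6 − 2·7 − 1 = 3

M = 3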